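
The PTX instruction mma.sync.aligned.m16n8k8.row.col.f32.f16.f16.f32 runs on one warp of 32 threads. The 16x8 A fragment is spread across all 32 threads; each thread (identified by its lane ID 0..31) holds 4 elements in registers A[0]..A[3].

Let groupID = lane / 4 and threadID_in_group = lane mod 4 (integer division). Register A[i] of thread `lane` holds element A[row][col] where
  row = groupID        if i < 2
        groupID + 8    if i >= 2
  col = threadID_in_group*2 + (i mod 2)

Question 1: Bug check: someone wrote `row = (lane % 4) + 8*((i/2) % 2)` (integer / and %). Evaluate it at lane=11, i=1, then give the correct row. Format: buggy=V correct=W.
`(lane % 4) + 8*((i/2) % 2)`[11,1]->3
L=11->gid=11>>2=2, tid=11&3=3
[1]->row 2+0=2  col 3·2+1=7
row: 3 vs 2

buggy=3 correct=2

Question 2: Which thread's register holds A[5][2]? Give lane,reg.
r:5=>grp=5,rB=0  c:2=>tig=1,lo=0
L=5*4+1=21  i=0*2+0=0

21,0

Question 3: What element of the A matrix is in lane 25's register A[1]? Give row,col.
25: gid=6,tid=1
[1] (6+0,1*2+1) = (6,3)

6,3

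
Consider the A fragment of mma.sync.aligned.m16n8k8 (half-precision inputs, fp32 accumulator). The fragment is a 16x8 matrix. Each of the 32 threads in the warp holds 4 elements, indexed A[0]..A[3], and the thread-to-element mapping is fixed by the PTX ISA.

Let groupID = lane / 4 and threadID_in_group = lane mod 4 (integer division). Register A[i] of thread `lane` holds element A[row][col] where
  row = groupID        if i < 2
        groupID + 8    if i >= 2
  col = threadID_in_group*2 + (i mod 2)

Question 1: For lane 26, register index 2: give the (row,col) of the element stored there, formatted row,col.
14,4

26: G=6,T=2
[2] (6+8,2*2+0) = (14,4)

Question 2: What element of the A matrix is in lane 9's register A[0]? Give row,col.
9: g=2,t=1
[0] (2+0,1*2+0) = (2,2)

2,2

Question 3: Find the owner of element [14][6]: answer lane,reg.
r=14→G=6,rhi=1  c=6→T=3,p=0
L=6*4+3=27  i=1*2+0=2

27,2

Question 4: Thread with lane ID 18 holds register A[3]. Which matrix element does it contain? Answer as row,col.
12,5

L=18=>grp=18>>2=4, tig=18&3=2
[3]=>row 4+8=12  col 2·2+1=5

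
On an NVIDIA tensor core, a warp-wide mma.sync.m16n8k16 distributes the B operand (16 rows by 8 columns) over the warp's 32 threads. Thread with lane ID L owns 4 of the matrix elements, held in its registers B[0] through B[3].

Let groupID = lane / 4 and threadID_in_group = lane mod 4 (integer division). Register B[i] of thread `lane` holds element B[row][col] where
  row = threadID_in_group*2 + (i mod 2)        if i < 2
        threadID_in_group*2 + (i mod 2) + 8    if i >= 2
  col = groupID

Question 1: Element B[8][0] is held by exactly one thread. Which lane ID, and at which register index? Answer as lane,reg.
0,2

c=0→G=0  r=8→rhi=1,T=0,p=0
L=0*4+0=0  i=1*2+0=2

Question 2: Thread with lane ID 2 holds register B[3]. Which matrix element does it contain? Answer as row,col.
lane 2→2/4=0, 2 mod 4=2
i=3  r:2·2+1+8→13  c:0

13,0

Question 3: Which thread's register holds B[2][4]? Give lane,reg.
c=4->g=4  r=2->rb=0,t=1,b0=0
L=4*4+1=17  i=0*2+0=0

17,0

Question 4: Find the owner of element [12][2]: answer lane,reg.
10,2

c=2⇒gr=2  r=12⇒Rb=1,th=2,odd=0
L=2*4+2=10  i=1*2+0=2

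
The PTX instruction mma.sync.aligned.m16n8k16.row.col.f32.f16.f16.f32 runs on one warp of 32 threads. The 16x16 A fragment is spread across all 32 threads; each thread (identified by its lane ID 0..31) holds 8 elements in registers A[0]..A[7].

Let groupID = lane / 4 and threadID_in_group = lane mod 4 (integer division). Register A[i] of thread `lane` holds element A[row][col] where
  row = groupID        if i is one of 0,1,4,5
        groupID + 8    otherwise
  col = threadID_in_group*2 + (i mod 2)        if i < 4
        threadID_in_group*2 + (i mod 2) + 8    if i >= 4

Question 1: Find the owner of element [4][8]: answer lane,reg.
16,4

r=4->g=4,rb=0  c=8->cb=1,t=0,b0=0
L=4*4+0=16  i=1*4+0*2+0=4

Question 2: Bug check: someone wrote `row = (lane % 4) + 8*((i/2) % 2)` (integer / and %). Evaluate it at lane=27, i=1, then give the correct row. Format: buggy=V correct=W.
buggy=3 correct=6

`(lane % 4) + 8*((i/2) % 2)`[27,1]=>3
lane 27=>27/4=6, 27 mod 4=3
i=1  r:6+0=>6  c:2·3+1+0=>7
row: 3 vs 6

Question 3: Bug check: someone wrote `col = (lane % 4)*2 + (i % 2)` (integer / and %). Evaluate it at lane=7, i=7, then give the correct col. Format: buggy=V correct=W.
buggy=7 correct=15

`(lane % 4)*2 + (i % 2)`[7,7]->7
lane 7->7/4=1, 7 mod 4=3
i=7  r:1+8->9  c:2·3+1+8->15
col: 7 vs 15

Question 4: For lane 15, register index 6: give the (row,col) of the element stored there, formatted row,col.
lane 15⇒15/4=3, 15 mod 4=3
i=6  r:3+8⇒11  c:2·3+0+8⇒14

11,14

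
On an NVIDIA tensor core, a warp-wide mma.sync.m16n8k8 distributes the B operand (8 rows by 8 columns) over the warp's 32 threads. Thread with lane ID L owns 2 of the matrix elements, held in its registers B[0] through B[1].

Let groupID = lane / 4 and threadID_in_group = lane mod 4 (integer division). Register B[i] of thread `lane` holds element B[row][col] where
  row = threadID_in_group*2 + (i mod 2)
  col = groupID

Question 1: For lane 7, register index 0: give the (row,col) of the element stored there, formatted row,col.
L=7⇒gr=7>>2=1, th=7&3=3
[0]⇒row 3·2+0=6  col gr=1

6,1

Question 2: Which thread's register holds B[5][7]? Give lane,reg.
30,1

c=7⇒gr=7  r=5⇒th=2,odd=1
L=7*4+2=30  i=1=1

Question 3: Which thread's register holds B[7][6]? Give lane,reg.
c=6⇒gr=6  r=7⇒th=3,odd=1
L=6*4+3=27  i=1=1

27,1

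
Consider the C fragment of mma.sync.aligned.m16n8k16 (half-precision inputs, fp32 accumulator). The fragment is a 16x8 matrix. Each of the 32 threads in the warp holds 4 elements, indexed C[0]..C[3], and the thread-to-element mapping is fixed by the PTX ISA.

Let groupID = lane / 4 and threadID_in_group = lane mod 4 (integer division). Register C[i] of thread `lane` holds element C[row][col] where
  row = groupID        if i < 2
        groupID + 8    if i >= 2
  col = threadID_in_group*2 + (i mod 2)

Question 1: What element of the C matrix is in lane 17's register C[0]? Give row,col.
4,2

lane 17->17/4=4, 17 mod 4=1
i=0  r:4+0->4  c:2·1+0->2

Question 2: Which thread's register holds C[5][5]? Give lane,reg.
r: 5->gid=5,r8=0  c: 5->tid=2,i&1=1
L=5*4+2=22  i=0*2+1=1

22,1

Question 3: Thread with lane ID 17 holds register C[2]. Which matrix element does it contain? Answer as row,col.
12,2

lane 17->17/4=4, 17 mod 4=1
i=2  r:4+8->12  c:2·1+0->2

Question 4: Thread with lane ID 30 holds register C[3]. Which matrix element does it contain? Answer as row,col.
15,5

L=30->gid=30>>2=7, tid=30&3=2
[3]->row 7+8=15  col 2·2+1=5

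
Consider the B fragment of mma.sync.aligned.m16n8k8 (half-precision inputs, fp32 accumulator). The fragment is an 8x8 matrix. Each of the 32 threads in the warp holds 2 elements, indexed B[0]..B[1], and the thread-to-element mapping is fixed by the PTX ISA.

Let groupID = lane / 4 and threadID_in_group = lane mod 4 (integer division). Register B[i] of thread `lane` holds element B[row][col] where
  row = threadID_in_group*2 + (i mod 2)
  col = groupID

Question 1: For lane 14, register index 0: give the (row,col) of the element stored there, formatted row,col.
14: G=3,T=2
[0] (2*2+0,3) = (4,3)

4,3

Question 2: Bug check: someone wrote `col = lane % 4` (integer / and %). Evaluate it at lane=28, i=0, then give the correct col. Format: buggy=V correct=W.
`lane % 4`[28,0]->0
lane 28: g=7 (28/4), t=0 (28%4)
i=0: r=0*2+0=0, c=g=7
col: 0 vs 7

buggy=0 correct=7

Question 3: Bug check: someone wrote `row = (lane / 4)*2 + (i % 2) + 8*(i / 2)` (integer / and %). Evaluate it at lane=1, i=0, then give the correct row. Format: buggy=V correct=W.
`(lane / 4)*2 + (i % 2) + 8*(i / 2)`[1,0]=>0
L=1=>grp=1>>2=0, tig=1&3=1
[0]=>row 1·2+0=2  col grp=0
row: 0 vs 2

buggy=0 correct=2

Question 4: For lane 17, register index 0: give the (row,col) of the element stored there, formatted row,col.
2,4

lane 17: g=4 (17/4), t=1 (17%4)
i=0: r=1*2+0=2, c=g=4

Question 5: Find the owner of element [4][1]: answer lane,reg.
c:1=>grp=1  r:4=>tig=2,lo=0
L=1*4+2=6  i=0=0

6,0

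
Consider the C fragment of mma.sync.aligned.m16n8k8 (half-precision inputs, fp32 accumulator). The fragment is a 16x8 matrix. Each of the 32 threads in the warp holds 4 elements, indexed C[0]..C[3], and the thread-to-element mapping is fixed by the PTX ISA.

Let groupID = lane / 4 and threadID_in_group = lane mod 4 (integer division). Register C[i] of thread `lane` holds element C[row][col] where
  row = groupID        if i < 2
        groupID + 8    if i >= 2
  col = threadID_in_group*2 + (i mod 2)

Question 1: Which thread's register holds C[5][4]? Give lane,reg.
r=5⇒gr=5,Rb=0  c=4⇒th=2,odd=0
L=5*4+2=22  i=0*2+0=0

22,0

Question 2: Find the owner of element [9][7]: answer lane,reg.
7,3

r:9=>grp=1,rB=1  c:7=>tig=3,lo=1
L=1*4+3=7  i=1*2+1=3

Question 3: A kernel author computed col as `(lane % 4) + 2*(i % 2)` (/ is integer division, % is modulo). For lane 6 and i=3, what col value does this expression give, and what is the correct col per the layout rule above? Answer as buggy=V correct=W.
buggy=4 correct=5

`(lane % 4) + 2*(i % 2)`[6,3]→4
lane 6→6/4=1, 6 mod 4=2
i=3  r:1+8→9  c:2·2+1→5
col: 4 vs 5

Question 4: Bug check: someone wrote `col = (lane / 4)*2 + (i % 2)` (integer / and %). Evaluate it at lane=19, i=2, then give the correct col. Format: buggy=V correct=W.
buggy=8 correct=6

`(lane / 4)*2 + (i % 2)`[19,2]=>8
lane 19=>19/4=4, 19 mod 4=3
i=2  r:4+8=>12  c:2·3+0=>6
col: 8 vs 6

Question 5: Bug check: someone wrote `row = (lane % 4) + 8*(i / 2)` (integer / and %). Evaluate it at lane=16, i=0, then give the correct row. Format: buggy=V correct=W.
buggy=0 correct=4

`(lane % 4) + 8*(i / 2)`[16,0]→0
lane 16: G=4 (16/4), T=0 (16%4)
i=0: r=4+0=4, c=0*2+0=0
row: 0 vs 4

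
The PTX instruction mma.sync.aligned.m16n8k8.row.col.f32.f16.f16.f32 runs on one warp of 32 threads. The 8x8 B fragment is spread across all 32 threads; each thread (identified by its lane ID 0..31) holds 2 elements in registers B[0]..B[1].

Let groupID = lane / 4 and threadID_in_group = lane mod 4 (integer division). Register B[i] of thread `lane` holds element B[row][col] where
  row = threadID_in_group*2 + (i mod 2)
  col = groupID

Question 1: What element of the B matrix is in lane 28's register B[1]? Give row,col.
28: grp=7,tig=0
[1] (0*2+1,7) = (1,7)

1,7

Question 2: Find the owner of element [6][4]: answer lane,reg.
19,0

c: 4->gid=4  r: 6->tid=3,i&1=0
L=4*4+3=19  i=0=0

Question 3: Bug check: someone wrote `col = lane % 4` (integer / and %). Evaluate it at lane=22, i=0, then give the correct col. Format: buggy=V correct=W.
`lane % 4`[22,0]⇒2
L=22⇒gr=22>>2=5, th=22&3=2
[0]⇒row 2·2+0=4  col gr=5
col: 2 vs 5

buggy=2 correct=5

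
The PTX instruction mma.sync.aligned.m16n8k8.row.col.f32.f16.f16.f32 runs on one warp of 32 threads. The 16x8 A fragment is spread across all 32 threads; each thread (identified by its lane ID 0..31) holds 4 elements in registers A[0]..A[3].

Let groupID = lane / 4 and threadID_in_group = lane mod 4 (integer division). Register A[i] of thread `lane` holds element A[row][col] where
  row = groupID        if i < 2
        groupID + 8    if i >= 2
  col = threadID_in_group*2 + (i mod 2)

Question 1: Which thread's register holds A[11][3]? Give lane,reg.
r=11->g=3,rb=1  c=3->t=1,b0=1
L=3*4+1=13  i=1*2+1=3

13,3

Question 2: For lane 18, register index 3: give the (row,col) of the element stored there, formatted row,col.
12,5

L=18⇒gr=18>>2=4, th=18&3=2
[3]⇒row 4+8=12  col 2·2+1=5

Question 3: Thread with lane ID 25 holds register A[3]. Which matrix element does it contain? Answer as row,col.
14,3

25: gr=6,th=1
[3] (6+8,1*2+1) = (14,3)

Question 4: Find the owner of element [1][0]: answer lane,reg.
r=1→G=1,rhi=0  c=0→T=0,p=0
L=1*4+0=4  i=0*2+0=0

4,0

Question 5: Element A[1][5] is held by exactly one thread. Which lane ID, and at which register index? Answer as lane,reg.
6,1

r=1→G=1,rhi=0  c=5→T=2,p=1
L=1*4+2=6  i=0*2+1=1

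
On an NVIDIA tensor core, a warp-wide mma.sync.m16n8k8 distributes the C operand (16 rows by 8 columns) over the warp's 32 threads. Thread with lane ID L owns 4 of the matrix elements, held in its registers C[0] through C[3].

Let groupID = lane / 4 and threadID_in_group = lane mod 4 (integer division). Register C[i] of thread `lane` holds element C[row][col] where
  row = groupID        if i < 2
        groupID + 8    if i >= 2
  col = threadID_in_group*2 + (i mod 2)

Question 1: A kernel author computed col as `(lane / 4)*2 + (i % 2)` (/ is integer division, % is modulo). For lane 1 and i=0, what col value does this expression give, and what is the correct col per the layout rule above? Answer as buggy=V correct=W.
buggy=0 correct=2

`(lane / 4)*2 + (i % 2)`[1,0]->0
lane 1->1/4=0, 1 mod 4=1
i=0  r:0+0->0  c:2·1+0->2
col: 0 vs 2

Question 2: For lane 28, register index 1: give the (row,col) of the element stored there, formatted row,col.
7,1

lane 28: grp=7 (28/4), tig=0 (28%4)
i=1: r=7+0=7, c=0*2+1=1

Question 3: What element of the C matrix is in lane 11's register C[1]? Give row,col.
2,7

11: g=2,t=3
[1] (2+0,3*2+1) = (2,7)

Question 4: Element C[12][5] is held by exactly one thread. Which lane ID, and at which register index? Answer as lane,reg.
r=12⇒gr=4,Rb=1  c=5⇒th=2,odd=1
L=4*4+2=18  i=1*2+1=3

18,3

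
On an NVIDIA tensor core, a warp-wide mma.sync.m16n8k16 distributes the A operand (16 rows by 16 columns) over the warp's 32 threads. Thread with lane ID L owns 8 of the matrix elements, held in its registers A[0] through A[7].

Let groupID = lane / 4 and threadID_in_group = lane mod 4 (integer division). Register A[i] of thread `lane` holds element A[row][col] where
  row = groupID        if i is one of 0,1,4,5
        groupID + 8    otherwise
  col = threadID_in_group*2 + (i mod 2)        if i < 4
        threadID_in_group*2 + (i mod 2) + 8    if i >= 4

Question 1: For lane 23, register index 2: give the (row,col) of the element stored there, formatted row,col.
13,6

lane 23: grp=5 (23/4), tig=3 (23%4)
i=2: r=5+8=13, c=3*2+0+0=6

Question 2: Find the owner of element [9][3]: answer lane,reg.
r: 9->gid=1,r8=1  c: 3->c8=0,tid=1,i&1=1
L=1*4+1=5  i=0*4+1*2+1=3

5,3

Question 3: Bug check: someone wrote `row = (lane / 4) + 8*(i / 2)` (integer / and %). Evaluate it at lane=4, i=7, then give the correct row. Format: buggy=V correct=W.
buggy=25 correct=9

`(lane / 4) + 8*(i / 2)`[4,7]->25
L=4->gid=4>>2=1, tid=4&3=0
[7]->row 1+8=9  col 0·2+1+8=9
row: 25 vs 9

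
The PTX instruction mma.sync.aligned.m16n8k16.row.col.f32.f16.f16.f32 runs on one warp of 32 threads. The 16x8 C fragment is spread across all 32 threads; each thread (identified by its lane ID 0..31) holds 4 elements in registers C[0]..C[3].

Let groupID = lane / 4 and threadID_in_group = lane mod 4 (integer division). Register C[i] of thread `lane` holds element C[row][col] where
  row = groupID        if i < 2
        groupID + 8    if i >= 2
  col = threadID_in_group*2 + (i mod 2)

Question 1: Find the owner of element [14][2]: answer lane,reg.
25,2

r=14→G=6,rhi=1  c=2→T=1,p=0
L=6*4+1=25  i=1*2+0=2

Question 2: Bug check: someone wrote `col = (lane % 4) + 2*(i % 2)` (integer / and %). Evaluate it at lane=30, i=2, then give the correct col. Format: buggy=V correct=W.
buggy=2 correct=4

`(lane % 4) + 2*(i % 2)`[30,2]->2
30: gid=7,tid=2
[2] (7+8,2*2+0) = (15,4)
col: 2 vs 4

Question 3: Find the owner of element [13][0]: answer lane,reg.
20,2

r=13→G=5,rhi=1  c=0→T=0,p=0
L=5*4+0=20  i=1*2+0=2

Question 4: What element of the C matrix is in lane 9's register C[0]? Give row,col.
2,2

lane 9->9/4=2, 9 mod 4=1
i=0  r:2+0->2  c:2·1+0->2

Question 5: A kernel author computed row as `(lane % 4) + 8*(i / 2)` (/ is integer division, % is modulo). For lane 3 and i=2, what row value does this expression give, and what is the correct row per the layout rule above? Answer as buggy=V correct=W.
buggy=11 correct=8

`(lane % 4) + 8*(i / 2)`[3,2]->11
lane 3->3/4=0, 3 mod 4=3
i=2  r:0+8->8  c:2·3+0->6
row: 11 vs 8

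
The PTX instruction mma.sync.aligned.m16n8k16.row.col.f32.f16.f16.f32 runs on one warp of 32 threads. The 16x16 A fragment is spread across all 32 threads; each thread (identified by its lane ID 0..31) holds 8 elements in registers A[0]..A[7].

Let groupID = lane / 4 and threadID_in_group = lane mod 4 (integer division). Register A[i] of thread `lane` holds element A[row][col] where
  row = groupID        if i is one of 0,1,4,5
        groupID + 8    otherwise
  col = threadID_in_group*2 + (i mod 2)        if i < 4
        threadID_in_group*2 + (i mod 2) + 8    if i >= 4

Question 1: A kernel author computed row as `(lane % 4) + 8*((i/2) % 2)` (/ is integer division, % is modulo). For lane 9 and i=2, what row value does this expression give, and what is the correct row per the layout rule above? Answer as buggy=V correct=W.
buggy=9 correct=10

`(lane % 4) + 8*((i/2) % 2)`[9,2]→9
9: G=2,T=1
[2] (2+8,1*2+0+0) = (10,2)
row: 9 vs 10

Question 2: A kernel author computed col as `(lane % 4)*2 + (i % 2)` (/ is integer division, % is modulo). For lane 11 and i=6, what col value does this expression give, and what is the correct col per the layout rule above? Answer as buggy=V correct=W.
`(lane % 4)*2 + (i % 2)`[11,6]=>6
11: grp=2,tig=3
[6] (2+8,3*2+0+8) = (10,14)
col: 6 vs 14

buggy=6 correct=14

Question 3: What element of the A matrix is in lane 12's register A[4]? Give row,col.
3,8

lane 12: gid=3 (12/4), tid=0 (12%4)
i=4: r=3+0=3, c=0*2+0+8=8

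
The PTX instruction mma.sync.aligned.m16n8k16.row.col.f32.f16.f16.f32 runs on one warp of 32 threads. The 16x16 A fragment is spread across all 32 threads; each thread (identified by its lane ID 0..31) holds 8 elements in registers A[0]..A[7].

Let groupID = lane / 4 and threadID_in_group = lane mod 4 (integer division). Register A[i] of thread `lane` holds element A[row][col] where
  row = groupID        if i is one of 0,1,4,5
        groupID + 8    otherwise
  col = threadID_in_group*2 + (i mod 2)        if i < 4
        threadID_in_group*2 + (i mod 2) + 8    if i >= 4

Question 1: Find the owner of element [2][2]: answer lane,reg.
9,0

r=2⇒gr=2,Rb=0  c=2⇒Cb=0,th=1,odd=0
L=2*4+1=9  i=0*4+0*2+0=0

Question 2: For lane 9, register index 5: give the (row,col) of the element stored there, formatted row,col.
2,11

L=9→G=9>>2=2, T=9&3=1
[5]→row 2+0=2  col 1·2+1+8=11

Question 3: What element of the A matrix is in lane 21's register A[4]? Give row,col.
21: gid=5,tid=1
[4] (5+0,1*2+0+8) = (5,10)

5,10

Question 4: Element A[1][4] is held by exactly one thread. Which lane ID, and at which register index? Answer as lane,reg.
6,0

r: 1->gid=1,r8=0  c: 4->c8=0,tid=2,i&1=0
L=1*4+2=6  i=0*4+0*2+0=0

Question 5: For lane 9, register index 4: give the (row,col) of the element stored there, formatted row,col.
2,10

9: gid=2,tid=1
[4] (2+0,1*2+0+8) = (2,10)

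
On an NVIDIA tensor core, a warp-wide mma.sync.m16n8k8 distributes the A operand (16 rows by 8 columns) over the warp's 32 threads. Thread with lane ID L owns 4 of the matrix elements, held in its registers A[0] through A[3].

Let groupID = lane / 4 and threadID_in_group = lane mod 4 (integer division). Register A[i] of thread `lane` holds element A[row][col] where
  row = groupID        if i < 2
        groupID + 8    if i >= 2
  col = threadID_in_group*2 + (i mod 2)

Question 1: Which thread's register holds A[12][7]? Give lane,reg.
r:12=>grp=4,rB=1  c:7=>tig=3,lo=1
L=4*4+3=19  i=1*2+1=3

19,3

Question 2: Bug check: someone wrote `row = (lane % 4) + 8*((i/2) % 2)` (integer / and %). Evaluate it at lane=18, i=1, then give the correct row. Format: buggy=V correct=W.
buggy=2 correct=4

`(lane % 4) + 8*((i/2) % 2)`[18,1]=>2
lane 18=>18/4=4, 18 mod 4=2
i=1  r:4+0=>4  c:2·2+1=>5
row: 2 vs 4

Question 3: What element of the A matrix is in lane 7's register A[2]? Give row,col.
9,6

L=7→G=7>>2=1, T=7&3=3
[2]→row 1+8=9  col 3·2+0=6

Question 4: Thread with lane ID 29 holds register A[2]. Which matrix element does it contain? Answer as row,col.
15,2

L=29⇒gr=29>>2=7, th=29&3=1
[2]⇒row 7+8=15  col 1·2+0=2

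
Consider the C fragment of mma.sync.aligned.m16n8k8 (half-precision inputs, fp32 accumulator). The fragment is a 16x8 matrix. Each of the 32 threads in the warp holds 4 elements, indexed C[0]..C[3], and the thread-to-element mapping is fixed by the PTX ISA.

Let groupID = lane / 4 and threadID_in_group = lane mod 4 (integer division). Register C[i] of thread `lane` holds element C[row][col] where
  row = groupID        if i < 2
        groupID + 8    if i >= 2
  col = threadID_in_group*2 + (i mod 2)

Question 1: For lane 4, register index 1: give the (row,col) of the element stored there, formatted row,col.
1,1

lane 4: gid=1 (4/4), tid=0 (4%4)
i=1: r=1+0=1, c=0*2+1=1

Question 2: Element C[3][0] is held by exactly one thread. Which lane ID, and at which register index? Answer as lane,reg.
r: 3->gid=3,r8=0  c: 0->tid=0,i&1=0
L=3*4+0=12  i=0*2+0=0

12,0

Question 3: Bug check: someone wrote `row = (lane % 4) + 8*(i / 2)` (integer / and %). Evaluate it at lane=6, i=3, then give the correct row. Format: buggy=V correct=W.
buggy=10 correct=9

`(lane % 4) + 8*(i / 2)`[6,3]->10
6: g=1,t=2
[3] (1+8,2*2+1) = (9,5)
row: 10 vs 9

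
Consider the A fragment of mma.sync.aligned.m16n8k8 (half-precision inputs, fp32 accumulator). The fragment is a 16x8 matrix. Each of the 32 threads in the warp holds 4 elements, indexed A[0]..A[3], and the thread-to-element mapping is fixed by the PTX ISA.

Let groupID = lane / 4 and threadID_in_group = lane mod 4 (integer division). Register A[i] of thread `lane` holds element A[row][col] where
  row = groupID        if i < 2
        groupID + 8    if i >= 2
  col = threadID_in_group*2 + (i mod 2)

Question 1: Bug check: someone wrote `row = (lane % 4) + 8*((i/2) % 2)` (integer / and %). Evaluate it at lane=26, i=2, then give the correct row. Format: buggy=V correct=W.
`(lane % 4) + 8*((i/2) % 2)`[26,2]=>10
L=26=>grp=26>>2=6, tig=26&3=2
[2]=>row 6+8=14  col 2·2+0=4
row: 10 vs 14

buggy=10 correct=14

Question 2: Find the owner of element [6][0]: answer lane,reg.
24,0

r=6->g=6,rb=0  c=0->t=0,b0=0
L=6*4+0=24  i=0*2+0=0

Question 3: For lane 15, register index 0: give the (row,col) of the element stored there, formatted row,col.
L=15=>grp=15>>2=3, tig=15&3=3
[0]=>row 3+0=3  col 3·2+0=6

3,6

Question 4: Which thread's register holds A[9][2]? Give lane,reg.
5,2

r:9=>grp=1,rB=1  c:2=>tig=1,lo=0
L=1*4+1=5  i=1*2+0=2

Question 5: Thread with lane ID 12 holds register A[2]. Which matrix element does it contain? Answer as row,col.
lane 12->12/4=3, 12 mod 4=0
i=2  r:3+8->11  c:2·0+0->0

11,0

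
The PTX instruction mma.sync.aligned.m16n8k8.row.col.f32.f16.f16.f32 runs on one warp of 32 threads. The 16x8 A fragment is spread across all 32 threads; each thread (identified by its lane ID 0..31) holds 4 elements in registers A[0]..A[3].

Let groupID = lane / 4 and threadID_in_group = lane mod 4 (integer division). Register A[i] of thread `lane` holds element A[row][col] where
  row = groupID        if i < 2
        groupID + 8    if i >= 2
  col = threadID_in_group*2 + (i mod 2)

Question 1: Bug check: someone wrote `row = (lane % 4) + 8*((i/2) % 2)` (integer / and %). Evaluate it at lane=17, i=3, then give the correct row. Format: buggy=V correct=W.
buggy=9 correct=12

`(lane % 4) + 8*((i/2) % 2)`[17,3]=>9
lane 17=>17/4=4, 17 mod 4=1
i=3  r:4+8=>12  c:2·1+1=>3
row: 9 vs 12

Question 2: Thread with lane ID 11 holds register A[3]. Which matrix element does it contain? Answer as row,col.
10,7

11: gr=2,th=3
[3] (2+8,3*2+1) = (10,7)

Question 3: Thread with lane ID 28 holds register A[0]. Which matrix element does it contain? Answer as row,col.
7,0

L=28->g=28>>2=7, t=28&3=0
[0]->row 7+0=7  col 0·2+0=0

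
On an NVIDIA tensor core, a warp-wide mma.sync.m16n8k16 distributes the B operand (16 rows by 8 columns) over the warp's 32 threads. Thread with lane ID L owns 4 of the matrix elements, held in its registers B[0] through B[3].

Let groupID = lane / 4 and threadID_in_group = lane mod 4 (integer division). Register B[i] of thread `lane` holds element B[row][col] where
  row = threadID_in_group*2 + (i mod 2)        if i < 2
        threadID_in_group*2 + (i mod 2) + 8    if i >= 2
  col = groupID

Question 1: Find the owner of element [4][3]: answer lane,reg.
14,0

c=3->g=3  r=4->rb=0,t=2,b0=0
L=3*4+2=14  i=0*2+0=0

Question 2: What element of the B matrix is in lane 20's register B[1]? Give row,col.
lane 20: gid=5 (20/4), tid=0 (20%4)
i=1: r=0*2+1+0=1, c=gid=5

1,5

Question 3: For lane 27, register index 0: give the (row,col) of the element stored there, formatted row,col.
lane 27⇒27/4=6, 27 mod 4=3
i=0  r:2·3+0+0⇒6  c:6

6,6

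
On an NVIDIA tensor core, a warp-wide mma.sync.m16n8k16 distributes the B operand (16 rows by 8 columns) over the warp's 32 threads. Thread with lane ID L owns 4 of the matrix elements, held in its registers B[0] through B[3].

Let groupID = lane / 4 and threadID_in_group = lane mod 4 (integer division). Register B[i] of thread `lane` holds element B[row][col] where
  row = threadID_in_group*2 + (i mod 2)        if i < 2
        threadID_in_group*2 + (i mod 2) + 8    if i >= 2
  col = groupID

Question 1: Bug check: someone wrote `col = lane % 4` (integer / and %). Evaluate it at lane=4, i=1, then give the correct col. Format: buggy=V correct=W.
`lane % 4`[4,1]=>0
lane 4: grp=1 (4/4), tig=0 (4%4)
i=1: r=0*2+1+0=1, c=grp=1
col: 0 vs 1

buggy=0 correct=1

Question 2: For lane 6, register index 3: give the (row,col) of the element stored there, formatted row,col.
13,1

lane 6: gid=1 (6/4), tid=2 (6%4)
i=3: r=2*2+1+8=13, c=gid=1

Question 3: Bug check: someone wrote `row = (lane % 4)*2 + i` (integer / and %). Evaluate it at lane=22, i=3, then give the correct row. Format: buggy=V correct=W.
`(lane % 4)*2 + i`[22,3]->7
22: g=5,t=2
[3] (2*2+1+8,5) = (13,5)
row: 7 vs 13

buggy=7 correct=13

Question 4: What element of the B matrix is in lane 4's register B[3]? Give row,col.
9,1

lane 4⇒4/4=1, 4 mod 4=0
i=3  r:2·0+1+8⇒9  c:1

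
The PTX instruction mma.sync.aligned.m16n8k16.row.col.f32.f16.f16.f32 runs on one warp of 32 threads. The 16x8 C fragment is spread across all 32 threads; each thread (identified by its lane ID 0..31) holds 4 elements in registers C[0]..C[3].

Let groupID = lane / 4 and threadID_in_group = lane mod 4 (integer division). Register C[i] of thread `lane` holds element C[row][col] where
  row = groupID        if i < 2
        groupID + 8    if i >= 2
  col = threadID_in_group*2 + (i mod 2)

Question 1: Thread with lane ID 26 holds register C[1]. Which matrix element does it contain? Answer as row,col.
6,5

lane 26->26/4=6, 26 mod 4=2
i=1  r:6+0->6  c:2·2+1->5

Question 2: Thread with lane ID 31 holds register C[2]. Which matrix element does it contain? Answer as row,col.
15,6

lane 31→31/4=7, 31 mod 4=3
i=2  r:7+8→15  c:2·3+0→6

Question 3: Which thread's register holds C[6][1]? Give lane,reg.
r=6→G=6,rhi=0  c=1→T=0,p=1
L=6*4+0=24  i=0*2+1=1

24,1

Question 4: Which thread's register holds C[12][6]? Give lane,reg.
19,2

r: 12->gid=4,r8=1  c: 6->tid=3,i&1=0
L=4*4+3=19  i=1*2+0=2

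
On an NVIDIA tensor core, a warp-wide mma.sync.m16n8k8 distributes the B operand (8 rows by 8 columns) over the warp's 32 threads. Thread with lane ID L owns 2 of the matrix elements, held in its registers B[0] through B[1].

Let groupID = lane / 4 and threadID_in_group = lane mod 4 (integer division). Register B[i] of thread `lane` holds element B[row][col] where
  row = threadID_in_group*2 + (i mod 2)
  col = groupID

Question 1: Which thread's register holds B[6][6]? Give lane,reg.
c: 6->gid=6  r: 6->tid=3,i&1=0
L=6*4+3=27  i=0=0

27,0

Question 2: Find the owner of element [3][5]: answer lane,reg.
c=5⇒gr=5  r=3⇒th=1,odd=1
L=5*4+1=21  i=1=1

21,1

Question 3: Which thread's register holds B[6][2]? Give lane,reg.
c=2⇒gr=2  r=6⇒th=3,odd=0
L=2*4+3=11  i=0=0

11,0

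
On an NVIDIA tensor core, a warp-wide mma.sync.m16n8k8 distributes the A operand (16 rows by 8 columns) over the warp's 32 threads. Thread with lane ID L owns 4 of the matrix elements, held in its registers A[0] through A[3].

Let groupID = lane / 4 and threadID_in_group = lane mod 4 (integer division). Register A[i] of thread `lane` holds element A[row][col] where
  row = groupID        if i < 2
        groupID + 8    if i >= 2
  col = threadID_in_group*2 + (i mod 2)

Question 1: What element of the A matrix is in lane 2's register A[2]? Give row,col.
8,4

lane 2: G=0 (2/4), T=2 (2%4)
i=2: r=0+8=8, c=2*2+0=4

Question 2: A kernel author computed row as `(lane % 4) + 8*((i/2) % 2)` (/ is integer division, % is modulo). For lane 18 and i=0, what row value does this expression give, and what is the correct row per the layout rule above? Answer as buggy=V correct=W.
`(lane % 4) + 8*((i/2) % 2)`[18,0]→2
L=18→G=18>>2=4, T=18&3=2
[0]→row 4+0=4  col 2·2+0=4
row: 2 vs 4

buggy=2 correct=4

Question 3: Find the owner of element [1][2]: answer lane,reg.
5,0

r:1=>grp=1,rB=0  c:2=>tig=1,lo=0
L=1*4+1=5  i=0*2+0=0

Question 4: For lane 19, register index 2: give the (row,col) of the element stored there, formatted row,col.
lane 19→19/4=4, 19 mod 4=3
i=2  r:4+8→12  c:2·3+0→6

12,6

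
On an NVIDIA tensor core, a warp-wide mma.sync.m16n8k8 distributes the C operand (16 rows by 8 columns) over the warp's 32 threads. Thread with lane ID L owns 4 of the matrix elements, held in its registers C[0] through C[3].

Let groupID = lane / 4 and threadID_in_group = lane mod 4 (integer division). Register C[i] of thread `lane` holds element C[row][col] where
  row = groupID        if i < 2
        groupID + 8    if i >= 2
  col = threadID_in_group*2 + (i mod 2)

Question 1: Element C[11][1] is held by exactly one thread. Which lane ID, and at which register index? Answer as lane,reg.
12,3

r:11=>grp=3,rB=1  c:1=>tig=0,lo=1
L=3*4+0=12  i=1*2+1=3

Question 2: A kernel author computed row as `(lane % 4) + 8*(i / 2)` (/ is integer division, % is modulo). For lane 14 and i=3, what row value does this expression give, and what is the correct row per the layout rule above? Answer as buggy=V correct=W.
buggy=10 correct=11

`(lane % 4) + 8*(i / 2)`[14,3]=>10
lane 14: grp=3 (14/4), tig=2 (14%4)
i=3: r=3+8=11, c=2*2+1=5
row: 10 vs 11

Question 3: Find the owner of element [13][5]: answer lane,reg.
22,3

r=13⇒gr=5,Rb=1  c=5⇒th=2,odd=1
L=5*4+2=22  i=1*2+1=3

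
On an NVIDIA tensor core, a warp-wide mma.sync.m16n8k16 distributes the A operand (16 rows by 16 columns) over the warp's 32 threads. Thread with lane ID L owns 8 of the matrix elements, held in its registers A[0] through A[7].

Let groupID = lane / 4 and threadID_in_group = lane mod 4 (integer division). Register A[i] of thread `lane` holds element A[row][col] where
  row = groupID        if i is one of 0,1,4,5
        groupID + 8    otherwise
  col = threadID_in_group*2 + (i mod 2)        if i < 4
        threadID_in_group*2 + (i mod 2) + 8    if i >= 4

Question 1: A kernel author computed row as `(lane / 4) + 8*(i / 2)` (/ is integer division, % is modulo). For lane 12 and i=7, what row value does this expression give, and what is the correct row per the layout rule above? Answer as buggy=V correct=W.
`(lane / 4) + 8*(i / 2)`[12,7]=>27
lane 12=>12/4=3, 12 mod 4=0
i=7  r:3+8=>11  c:2·0+1+8=>9
row: 27 vs 11

buggy=27 correct=11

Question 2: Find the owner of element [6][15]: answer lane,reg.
27,5

r:6=>grp=6,rB=0  c:15=>cB=1,tig=3,lo=1
L=6*4+3=27  i=1*4+0*2+1=5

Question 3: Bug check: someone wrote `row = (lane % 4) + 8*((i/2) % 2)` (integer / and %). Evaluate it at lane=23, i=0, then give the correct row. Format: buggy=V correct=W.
buggy=3 correct=5

`(lane % 4) + 8*((i/2) % 2)`[23,0]->3
lane 23->23/4=5, 23 mod 4=3
i=0  r:5+0->5  c:2·3+0+0->6
row: 3 vs 5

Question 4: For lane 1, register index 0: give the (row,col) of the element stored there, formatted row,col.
0,2

1: g=0,t=1
[0] (0+0,1*2+0+0) = (0,2)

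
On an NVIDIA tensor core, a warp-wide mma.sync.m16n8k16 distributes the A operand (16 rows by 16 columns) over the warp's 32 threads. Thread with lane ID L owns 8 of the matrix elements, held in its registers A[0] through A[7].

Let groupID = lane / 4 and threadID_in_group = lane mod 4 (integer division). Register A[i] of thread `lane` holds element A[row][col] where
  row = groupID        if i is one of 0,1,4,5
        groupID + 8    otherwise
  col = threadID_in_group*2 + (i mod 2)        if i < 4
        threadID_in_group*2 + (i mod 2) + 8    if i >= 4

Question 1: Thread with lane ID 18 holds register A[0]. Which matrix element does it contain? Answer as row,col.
lane 18⇒18/4=4, 18 mod 4=2
i=0  r:4+0⇒4  c:2·2+0+0⇒4

4,4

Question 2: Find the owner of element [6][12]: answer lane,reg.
r: 6->gid=6,r8=0  c: 12->c8=1,tid=2,i&1=0
L=6*4+2=26  i=1*4+0*2+0=4

26,4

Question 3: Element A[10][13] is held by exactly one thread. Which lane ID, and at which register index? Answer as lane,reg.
10,7

r=10→G=2,rhi=1  c=13→chi=1,T=2,p=1
L=2*4+2=10  i=1*4+1*2+1=7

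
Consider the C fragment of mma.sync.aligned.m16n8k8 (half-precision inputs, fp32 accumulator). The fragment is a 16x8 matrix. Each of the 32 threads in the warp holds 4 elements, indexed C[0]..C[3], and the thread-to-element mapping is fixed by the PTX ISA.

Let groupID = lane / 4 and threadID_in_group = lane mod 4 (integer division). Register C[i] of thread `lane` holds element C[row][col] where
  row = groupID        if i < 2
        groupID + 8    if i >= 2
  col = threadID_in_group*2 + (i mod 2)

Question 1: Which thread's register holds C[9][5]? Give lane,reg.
6,3

r=9->g=1,rb=1  c=5->t=2,b0=1
L=1*4+2=6  i=1*2+1=3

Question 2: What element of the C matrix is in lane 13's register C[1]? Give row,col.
3,3

lane 13: grp=3 (13/4), tig=1 (13%4)
i=1: r=3+0=3, c=1*2+1=3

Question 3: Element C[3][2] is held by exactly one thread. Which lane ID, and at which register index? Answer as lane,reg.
r=3->g=3,rb=0  c=2->t=1,b0=0
L=3*4+1=13  i=0*2+0=0

13,0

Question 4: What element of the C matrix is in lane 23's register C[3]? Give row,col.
13,7

23: gid=5,tid=3
[3] (5+8,3*2+1) = (13,7)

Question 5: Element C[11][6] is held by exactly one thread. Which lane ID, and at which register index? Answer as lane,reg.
15,2

r:11=>grp=3,rB=1  c:6=>tig=3,lo=0
L=3*4+3=15  i=1*2+0=2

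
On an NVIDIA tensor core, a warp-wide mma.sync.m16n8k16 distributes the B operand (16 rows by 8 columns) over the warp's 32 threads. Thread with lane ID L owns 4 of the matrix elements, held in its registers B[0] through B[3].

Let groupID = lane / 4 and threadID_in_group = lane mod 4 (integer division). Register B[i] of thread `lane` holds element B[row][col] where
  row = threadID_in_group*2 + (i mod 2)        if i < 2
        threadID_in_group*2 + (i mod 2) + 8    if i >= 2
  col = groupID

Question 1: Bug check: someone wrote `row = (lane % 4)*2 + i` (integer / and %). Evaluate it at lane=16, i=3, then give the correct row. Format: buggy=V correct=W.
`(lane % 4)*2 + i`[16,3]⇒3
L=16⇒gr=16>>2=4, th=16&3=0
[3]⇒row 0·2+1+8=9  col gr=4
row: 3 vs 9

buggy=3 correct=9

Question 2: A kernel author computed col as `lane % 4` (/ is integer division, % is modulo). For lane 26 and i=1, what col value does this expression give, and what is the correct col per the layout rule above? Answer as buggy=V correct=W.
buggy=2 correct=6

`lane % 4`[26,1]->2
lane 26: gid=6 (26/4), tid=2 (26%4)
i=1: r=2*2+1+0=5, c=gid=6
col: 2 vs 6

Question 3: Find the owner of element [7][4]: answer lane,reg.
19,1

c:4=>grp=4  r:7=>rB=0,tig=3,lo=1
L=4*4+3=19  i=0*2+1=1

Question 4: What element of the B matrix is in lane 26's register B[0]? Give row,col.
4,6

lane 26->26/4=6, 26 mod 4=2
i=0  r:2·2+0+0->4  c:6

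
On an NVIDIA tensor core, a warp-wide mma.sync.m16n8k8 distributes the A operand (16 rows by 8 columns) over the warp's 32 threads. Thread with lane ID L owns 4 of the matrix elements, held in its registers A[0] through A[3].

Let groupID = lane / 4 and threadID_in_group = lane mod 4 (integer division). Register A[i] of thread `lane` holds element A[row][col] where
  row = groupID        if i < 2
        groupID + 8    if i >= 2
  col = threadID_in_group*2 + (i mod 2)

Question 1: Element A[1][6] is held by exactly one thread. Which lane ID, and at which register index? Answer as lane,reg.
r:1=>grp=1,rB=0  c:6=>tig=3,lo=0
L=1*4+3=7  i=0*2+0=0

7,0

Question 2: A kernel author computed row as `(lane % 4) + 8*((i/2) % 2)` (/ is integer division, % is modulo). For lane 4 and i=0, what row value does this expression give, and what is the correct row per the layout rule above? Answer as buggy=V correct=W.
buggy=0 correct=1

`(lane % 4) + 8*((i/2) % 2)`[4,0]⇒0
lane 4: gr=1 (4/4), th=0 (4%4)
i=0: r=1+0=1, c=0*2+0=0
row: 0 vs 1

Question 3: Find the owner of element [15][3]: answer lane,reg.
29,3

r=15⇒gr=7,Rb=1  c=3⇒th=1,odd=1
L=7*4+1=29  i=1*2+1=3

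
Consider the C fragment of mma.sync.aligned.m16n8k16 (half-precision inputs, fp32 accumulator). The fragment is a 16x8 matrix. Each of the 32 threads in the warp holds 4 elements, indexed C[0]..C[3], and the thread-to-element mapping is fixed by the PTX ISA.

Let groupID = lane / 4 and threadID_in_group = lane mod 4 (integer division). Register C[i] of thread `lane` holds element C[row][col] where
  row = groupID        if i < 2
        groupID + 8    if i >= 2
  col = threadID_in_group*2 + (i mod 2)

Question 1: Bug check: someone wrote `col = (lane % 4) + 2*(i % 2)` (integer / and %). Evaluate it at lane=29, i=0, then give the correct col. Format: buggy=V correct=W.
buggy=1 correct=2

`(lane % 4) + 2*(i % 2)`[29,0]->1
lane 29->29/4=7, 29 mod 4=1
i=0  r:7+0->7  c:2·1+0->2
col: 1 vs 2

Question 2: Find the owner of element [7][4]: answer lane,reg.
30,0

r=7⇒gr=7,Rb=0  c=4⇒th=2,odd=0
L=7*4+2=30  i=0*2+0=0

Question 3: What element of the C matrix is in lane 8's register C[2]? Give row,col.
L=8⇒gr=8>>2=2, th=8&3=0
[2]⇒row 2+8=10  col 0·2+0=0

10,0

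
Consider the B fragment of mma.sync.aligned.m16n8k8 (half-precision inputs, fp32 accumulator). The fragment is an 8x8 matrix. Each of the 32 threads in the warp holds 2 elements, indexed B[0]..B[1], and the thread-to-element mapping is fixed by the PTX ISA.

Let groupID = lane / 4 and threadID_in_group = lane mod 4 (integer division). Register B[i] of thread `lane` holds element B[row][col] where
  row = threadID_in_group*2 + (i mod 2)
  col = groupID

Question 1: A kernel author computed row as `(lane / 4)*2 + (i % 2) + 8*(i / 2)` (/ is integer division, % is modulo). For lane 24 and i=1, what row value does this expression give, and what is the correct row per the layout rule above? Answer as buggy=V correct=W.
`(lane / 4)*2 + (i % 2) + 8*(i / 2)`[24,1]→13
lane 24: G=6 (24/4), T=0 (24%4)
i=1: r=0*2+1=1, c=G=6
row: 13 vs 1

buggy=13 correct=1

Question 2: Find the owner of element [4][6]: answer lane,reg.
c:6=>grp=6  r:4=>tig=2,lo=0
L=6*4+2=26  i=0=0

26,0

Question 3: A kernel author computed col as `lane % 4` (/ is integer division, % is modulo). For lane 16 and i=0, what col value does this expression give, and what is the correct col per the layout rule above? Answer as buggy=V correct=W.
`lane % 4`[16,0]→0
lane 16→16/4=4, 16 mod 4=0
i=0  r:2·0+0→0  c:4
col: 0 vs 4

buggy=0 correct=4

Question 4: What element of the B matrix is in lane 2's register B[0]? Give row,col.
4,0

L=2⇒gr=2>>2=0, th=2&3=2
[0]⇒row 2·2+0=4  col gr=0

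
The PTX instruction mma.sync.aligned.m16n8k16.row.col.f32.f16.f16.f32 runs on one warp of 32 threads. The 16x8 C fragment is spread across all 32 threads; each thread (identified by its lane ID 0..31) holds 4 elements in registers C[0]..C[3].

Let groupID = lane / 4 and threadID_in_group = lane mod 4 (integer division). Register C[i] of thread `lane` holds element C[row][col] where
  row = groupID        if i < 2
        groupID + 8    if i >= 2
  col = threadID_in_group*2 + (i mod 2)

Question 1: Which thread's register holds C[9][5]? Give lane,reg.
6,3

r=9→G=1,rhi=1  c=5→T=2,p=1
L=1*4+2=6  i=1*2+1=3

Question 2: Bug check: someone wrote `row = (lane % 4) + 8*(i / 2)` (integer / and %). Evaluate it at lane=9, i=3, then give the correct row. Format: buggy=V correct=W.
buggy=9 correct=10

`(lane % 4) + 8*(i / 2)`[9,3]->9
lane 9->9/4=2, 9 mod 4=1
i=3  r:2+8->10  c:2·1+1->3
row: 9 vs 10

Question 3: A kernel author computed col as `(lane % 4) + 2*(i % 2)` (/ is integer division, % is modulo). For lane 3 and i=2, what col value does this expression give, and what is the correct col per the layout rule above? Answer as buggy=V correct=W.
buggy=3 correct=6

`(lane % 4) + 2*(i % 2)`[3,2]->3
lane 3->3/4=0, 3 mod 4=3
i=2  r:0+8->8  c:2·3+0->6
col: 3 vs 6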